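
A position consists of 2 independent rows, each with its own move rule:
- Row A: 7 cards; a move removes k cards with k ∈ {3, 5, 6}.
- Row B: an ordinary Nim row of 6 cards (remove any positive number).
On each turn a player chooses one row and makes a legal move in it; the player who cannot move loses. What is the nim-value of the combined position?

4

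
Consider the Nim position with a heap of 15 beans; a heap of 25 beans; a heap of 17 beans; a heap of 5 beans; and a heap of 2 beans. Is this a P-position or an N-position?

Nim-sum: 15 ⊕ 25 ⊕ 17 ⊕ 5 ⊕ 2 = 0.
The nim-sum is 0, so this is a P-position: the player to move is in a losing position under optimal play.

P-position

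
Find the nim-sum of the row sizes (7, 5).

2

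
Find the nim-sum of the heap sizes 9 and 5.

12

Compute the nim-sum pairwise:
9 XOR 5 = 12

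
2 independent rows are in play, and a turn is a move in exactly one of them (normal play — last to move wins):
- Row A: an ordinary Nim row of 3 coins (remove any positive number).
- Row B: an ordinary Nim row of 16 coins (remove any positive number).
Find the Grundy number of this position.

19

Row A is a plain Nim row of size 3, so its Grundy value is 3.
Row B is a plain Nim row of size 16, so its Grundy value is 16.
By the Sprague-Grundy theorem, the Grundy value of a sum of independent games is the XOR of the component values.
Combined value = 3 XOR 16 = 19.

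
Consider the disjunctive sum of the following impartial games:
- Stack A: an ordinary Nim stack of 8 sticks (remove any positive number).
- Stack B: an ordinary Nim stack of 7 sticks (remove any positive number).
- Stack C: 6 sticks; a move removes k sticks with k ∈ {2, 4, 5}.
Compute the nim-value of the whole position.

12

Stack A is a plain Nim stack of size 8, so its Grundy value is 8.
Stack B is a plain Nim stack of size 7, so its Grundy value is 7.
For stack C, compute g(0), g(1), … with moves {2, 4, 5}:
k:     0  1  2  3  4  5  6
g(k):  0  0  1  1  2  2  3
So g(6) = 3.
By the Sprague-Grundy theorem, the Grundy value of a sum of independent games is the XOR of the component values.
Combined value = 8 ⊕ 7 ⊕ 3 = 12.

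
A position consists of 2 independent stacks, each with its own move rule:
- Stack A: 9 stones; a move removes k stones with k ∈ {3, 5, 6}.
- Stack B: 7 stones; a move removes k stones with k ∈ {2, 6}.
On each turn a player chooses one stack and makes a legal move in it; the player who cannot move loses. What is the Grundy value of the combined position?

1

Build the Grundy sequence for stack A with g(k) = mex{g(k−s) : s ∈ {3, 5, 6}, s ≤ k}:
g(0) = mex{} = 0
g(1) = mex{} = 0
g(2) = mex{} = 0
g(3) = mex{0} = 1
g(4) = mex{0} = 1
g(5) = mex{0} = 1
g(6) = mex{0,1} = 2
g(7) = mex{0,1} = 2
g(8) = mex{0,1} = 2
g(9) = mex{1,2} = 0
So g(9) = 0.
Build the Grundy sequence for stack B with g(k) = mex{g(k−s) : s ∈ {2, 6}, s ≤ k}:
k:     0  1  2  3  4  5  6  7
g(k):  0  0  1  1  0  0  1  1
So g(7) = 1.
The value of a disjunctive sum is the nim-sum of the parts.
Combined value = 0 XOR 1 = 1.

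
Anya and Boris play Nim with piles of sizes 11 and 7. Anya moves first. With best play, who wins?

Write each in binary and XOR column by column:
  1011  (11)
  0111  (7)
  ----
  1100  (12)
The nim-sum is 12 ≠ 0, so this is an N-position: the player to move can win; Anya has a winning move.

Anya wins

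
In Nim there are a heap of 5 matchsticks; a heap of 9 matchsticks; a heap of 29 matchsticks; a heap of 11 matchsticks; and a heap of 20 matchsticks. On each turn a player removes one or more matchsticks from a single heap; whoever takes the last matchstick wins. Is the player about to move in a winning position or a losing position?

Winning position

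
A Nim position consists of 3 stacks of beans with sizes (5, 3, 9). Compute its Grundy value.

Compute the nim-sum pairwise:
5 ⊕ 3 = 6
6 ⊕ 9 = 15

15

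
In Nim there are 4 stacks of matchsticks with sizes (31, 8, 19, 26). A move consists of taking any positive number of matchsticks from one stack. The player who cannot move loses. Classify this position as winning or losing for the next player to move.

Winning position

Nim-sum: 31 ^ 8 ^ 19 ^ 26 = 30.
The nim-sum is 30 ≠ 0, so this is an N-position: the player to move can win.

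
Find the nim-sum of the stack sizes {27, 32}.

59

Compute the nim-sum pairwise:
27 XOR 32 = 59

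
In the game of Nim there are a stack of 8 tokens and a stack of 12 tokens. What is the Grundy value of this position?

4

In binary:
  1000  (8)
  1100  (12)
  ----
  0100  (4)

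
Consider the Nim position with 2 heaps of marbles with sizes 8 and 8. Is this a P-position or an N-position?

P-position

Compute the nim-sum pairwise:
8 ^ 8 = 0
The nim-sum is 0, so this is a P-position: the player to move is in a losing position under optimal play.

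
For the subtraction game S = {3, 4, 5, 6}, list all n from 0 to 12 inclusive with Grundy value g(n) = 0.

0, 1, 2, 9, 10, 11

Grundy values for subtraction set {3, 4, 5, 6}:
k:     0  1  2  3  4  5  6  7  8  9 10 11 12
g(k):  0  0  0  1  1  1  2  2  2  0  0  0  1
The P-positions (g = 0) in 0..12 are 0, 1, 2, 9, 10, 11.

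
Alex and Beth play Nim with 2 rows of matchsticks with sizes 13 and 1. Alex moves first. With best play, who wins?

Alex wins

Nim-sum: 13 ⊕ 1 = 12.
The nim-sum is 12 ≠ 0, so this is an N-position: the player to move can win; Alex has a winning move.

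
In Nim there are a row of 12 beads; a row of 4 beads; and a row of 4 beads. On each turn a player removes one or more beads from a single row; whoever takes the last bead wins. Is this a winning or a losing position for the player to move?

Compute the nim-sum pairwise:
12 ⊕ 4 = 8
8 ⊕ 4 = 12
The nim-sum is 12 ≠ 0, so this is an N-position: the player to move can win.

Winning position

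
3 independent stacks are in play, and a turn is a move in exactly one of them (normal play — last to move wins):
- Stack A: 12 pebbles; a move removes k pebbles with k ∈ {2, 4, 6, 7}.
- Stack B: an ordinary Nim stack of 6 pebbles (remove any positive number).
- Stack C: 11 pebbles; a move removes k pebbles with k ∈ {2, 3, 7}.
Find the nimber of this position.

Grundy values for stack A (subtraction set {2, 4, 6, 7}):
g(0) = mex{} = 0
g(1) = mex{} = 0
g(2) = mex{0} = 1
g(3) = mex{0} = 1
g(4) = mex{0,1} = 2
g(5) = mex{0,1} = 2
g(6) = mex{0,1,2} = 3
g(7) = mex{0,1,2} = 3
g(8) = mex{0,1,2,3} = 4
g(9) = mex{1,2,3} = 0
g(10) = mex{1,2,3,4} = 0
g(11) = mex{0,2,3} = 1
g(12) = mex{0,2,3,4} = 1
So g(12) = 1.
Stack B is a plain Nim stack of size 6, so its Grundy value is 6.
For stack C, compute g(0), g(1), … with moves {2, 3, 7}:
k:     0  1  2  3  4  5  6  7  8  9 10 11
g(k):  0  0  1  1  2  0  0  1  1  2  0  0
So g(11) = 0.
By the Sprague-Grundy theorem, the Grundy value of a sum of independent games is the XOR of the component values.
Combined value = 1 ⊕ 6 ⊕ 0 = 7.

7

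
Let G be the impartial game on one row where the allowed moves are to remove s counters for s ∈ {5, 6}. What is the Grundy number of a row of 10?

Build the Grundy sequence with g(k) = mex{g(k−s) : s ∈ {5, 6}, s ≤ k}:
g(0) = mex{} = 0
g(1) = mex{} = 0
g(2) = mex{} = 0
g(3) = mex{} = 0
g(4) = mex{} = 0
g(5) = mex{0} = 1
g(6) = mex{0} = 1
g(7) = mex{0} = 1
g(8) = mex{0} = 1
g(9) = mex{0} = 1
g(10) = mex{0,1} = 2
So g(10) = 2.

2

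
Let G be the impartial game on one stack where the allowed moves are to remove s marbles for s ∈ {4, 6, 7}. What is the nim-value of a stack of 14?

0

Build the Grundy sequence with g(k) = mex{g(k−s) : s ∈ {4, 6, 7}, s ≤ k}:
k:     0  1  2  3  4  5  6  7  8  9 10 11 12 13 14
g(k):  0  0  0  0  1  1  1  1  2  2  2  0  0  0  0
So g(14) = 0.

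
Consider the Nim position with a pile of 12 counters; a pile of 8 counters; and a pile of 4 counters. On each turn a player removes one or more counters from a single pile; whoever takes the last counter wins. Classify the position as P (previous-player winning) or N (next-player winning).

P-position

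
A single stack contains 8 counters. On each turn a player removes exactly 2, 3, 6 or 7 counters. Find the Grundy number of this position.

2

Grundy values for subtraction set {2, 3, 6, 7}:
g(0) = mex{} = 0
g(1) = mex{} = 0
g(2) = mex{0} = 1
g(3) = mex{0} = 1
g(4) = mex{0,1} = 2
g(5) = mex{1} = 0
g(6) = mex{0,1,2} = 3
g(7) = mex{0,2} = 1
g(8) = mex{0,1,3} = 2
So g(8) = 2.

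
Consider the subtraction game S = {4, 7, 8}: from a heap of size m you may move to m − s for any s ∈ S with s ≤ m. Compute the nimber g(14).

Grundy values for subtraction set {4, 7, 8}:
k:     0  1  2  3  4  5  6  7  8  9 10 11 12 13 14
g(k):  0  0  0  0  1  1  1  1  2  2  2  2  0  0  0
So g(14) = 0.

0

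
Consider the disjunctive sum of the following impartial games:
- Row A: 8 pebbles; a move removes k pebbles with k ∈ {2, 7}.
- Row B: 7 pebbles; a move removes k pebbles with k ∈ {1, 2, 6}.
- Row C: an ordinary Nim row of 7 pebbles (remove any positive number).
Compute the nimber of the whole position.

5

For row A, compute g(0), g(1), … with moves {2, 7}:
g(0) = mex{} = 0
g(1) = mex{} = 0
g(2) = mex{0} = 1
g(3) = mex{0} = 1
g(4) = mex{1} = 0
g(5) = mex{1} = 0
g(6) = mex{0} = 1
g(7) = mex{0} = 1
g(8) = mex{0,1} = 2
So g(8) = 2.
For row B, compute g(0), g(1), … with moves {1, 2, 6}:
k:     0  1  2  3  4  5  6  7
g(k):  0  1  2  0  1  2  3  0
So g(7) = 0.
Row C is a plain Nim row of size 7, so its Grundy value is 7.
The value of a disjunctive sum is the nim-sum of the parts.
Combined value = 2 ⊕ 0 ⊕ 7 = 5.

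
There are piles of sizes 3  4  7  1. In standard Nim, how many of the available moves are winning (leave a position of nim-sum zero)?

In binary:
  011  (3)
  100  (4)
  111  (7)
  001  (1)
  ---
  001  (1)
The overall nim-sum is X = 1. A pile of size p has a winning move iff p XOR X < p (reduce it to p XOR X).
  3: 3 XOR 1 = 2 < 3 — winning move (to 2).
  4: 4 XOR 1 = 5 ≥ 4 — no move.
  7: 7 XOR 1 = 6 < 7 — winning move (to 6).
  1: 1 XOR 1 = 0 < 1 — winning move (to 0).
That gives 3 winning moves.

3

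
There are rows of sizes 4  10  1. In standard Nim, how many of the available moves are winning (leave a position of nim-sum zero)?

Nim-sum: 4 ^ 10 ^ 1 = 15.
The overall nim-sum is X = 15. A row of size p has a winning move iff p XOR X < p (reduce it to p XOR X).
  4: 4 XOR 15 = 11 ≥ 4 — no move.
  10: 10 XOR 15 = 5 < 10 — winning move (to 5).
  1: 1 XOR 15 = 14 ≥ 1 — no move.
That gives 1 winning move.

1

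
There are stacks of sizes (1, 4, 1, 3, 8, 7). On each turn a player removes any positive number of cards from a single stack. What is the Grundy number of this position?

In binary:
  0001  (1)
  0100  (4)
  0001  (1)
  0011  (3)
  1000  (8)
  0111  (7)
  ----
  1000  (8)

8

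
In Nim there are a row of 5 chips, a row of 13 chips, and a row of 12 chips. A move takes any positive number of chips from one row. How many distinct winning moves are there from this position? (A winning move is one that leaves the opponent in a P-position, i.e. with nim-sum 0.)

3

In binary:
  0101  (5)
  1101  (13)
  1100  (12)
  ----
  0100  (4)
The overall nim-sum is X = 4. A row of size p has a winning move iff p XOR X < p (reduce it to p XOR X).
  5: 5 XOR 4 = 1 < 5 — winning move (to 1).
  13: 13 XOR 4 = 9 < 13 — winning move (to 9).
  12: 12 XOR 4 = 8 < 12 — winning move (to 8).
That gives 3 winning moves.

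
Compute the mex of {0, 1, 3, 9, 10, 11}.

The values 0, 1 are all present; 2 is the first non-negative integer missing from the set.

2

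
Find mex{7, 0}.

1

0 is in the set but 1 is not, so the mex is 1.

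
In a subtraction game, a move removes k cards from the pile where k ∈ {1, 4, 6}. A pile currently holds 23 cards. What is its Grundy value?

1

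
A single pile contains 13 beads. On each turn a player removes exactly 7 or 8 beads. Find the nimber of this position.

1

Build the Grundy sequence with g(k) = mex{g(k−s) : s ∈ {7, 8}, s ≤ k}:
k:     0  1  2  3  4  5  6  7  8  9 10 11 12 13
g(k):  0  0  0  0  0  0  0  1  1  1  1  1  1  1
So g(13) = 1.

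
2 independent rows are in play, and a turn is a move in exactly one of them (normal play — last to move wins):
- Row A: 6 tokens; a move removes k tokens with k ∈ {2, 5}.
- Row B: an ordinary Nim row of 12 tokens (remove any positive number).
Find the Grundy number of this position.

13

For row A, compute g(0), g(1), … with moves {2, 5}:
k:     0  1  2  3  4  5  6
g(k):  0  0  1  1  0  2  1
So g(6) = 1.
Row B is a plain Nim row of size 12, so its Grundy value is 12.
The value of a disjunctive sum is the nim-sum of the parts.
Combined value = 1 ⊕ 12 = 13.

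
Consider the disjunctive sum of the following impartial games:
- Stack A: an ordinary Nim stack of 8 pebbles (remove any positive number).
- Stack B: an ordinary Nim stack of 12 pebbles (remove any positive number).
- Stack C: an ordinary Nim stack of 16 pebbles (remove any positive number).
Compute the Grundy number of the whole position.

Stack A is a plain Nim stack of size 8, so its Grundy value is 8.
Stack B is a plain Nim stack of size 12, so its Grundy value is 12.
Stack C is a plain Nim stack of size 16, so its Grundy value is 16.
By the Sprague-Grundy theorem, the Grundy value of a sum of independent games is the XOR of the component values.
Combined value = 8 XOR 12 XOR 16 = 20.

20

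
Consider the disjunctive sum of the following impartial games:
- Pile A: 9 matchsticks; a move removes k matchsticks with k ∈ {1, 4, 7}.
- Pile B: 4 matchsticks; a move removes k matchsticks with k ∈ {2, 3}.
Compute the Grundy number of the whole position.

3

Grundy values for pile A (subtraction set {1, 4, 7}):
k:     0  1  2  3  4  5  6  7  8  9
g(k):  0  1  0  1  2  0  1  2  0  1
So g(9) = 1.
Grundy values for pile B (subtraction set {2, 3}):
k:     0  1  2  3  4
g(k):  0  0  1  1  2
So g(4) = 2.
By the Sprague-Grundy theorem, the Grundy value of a sum of independent games is the XOR of the component values.
Combined value = 1 XOR 2 = 3.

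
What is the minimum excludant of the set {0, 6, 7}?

1

0 is in the set but 1 is not, so the mex is 1.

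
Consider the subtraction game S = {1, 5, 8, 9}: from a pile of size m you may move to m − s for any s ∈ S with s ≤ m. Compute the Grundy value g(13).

Grundy values for subtraction set {1, 5, 8, 9}:
g(0) = mex{} = 0
g(1) = mex{0} = 1
g(2) = mex{1} = 0
g(3) = mex{0} = 1
g(4) = mex{1} = 0
g(5) = mex{0} = 1
g(6) = mex{1} = 0
g(7) = mex{0} = 1
g(8) = mex{0,1} = 2
g(9) = mex{0,1,2} = 3
g(10) = mex{0,1,3} = 2
g(11) = mex{0,1,2} = 3
g(12) = mex{0,1,3} = 2
g(13) = mex{0,1,2} = 3
So g(13) = 3.

3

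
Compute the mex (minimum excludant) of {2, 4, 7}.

0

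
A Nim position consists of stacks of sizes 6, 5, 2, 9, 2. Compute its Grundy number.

10

In binary:
  0110  (6)
  0101  (5)
  0010  (2)
  1001  (9)
  0010  (2)
  ----
  1010  (10)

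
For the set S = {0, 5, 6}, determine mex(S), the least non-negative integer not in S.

0 is in the set but 1 is not, so the mex is 1.

1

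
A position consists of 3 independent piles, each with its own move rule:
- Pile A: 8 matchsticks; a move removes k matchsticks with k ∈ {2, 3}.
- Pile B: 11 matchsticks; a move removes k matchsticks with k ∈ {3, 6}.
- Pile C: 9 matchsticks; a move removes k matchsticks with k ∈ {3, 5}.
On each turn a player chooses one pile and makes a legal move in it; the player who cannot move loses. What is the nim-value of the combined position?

1

Build the Grundy sequence for pile A with g(k) = mex{g(k−s) : s ∈ {2, 3}, s ≤ k}:
k:     0  1  2  3  4  5  6  7  8
g(k):  0  0  1  1  2  0  0  1  1
So g(8) = 1.
Build the Grundy sequence for pile B with g(k) = mex{g(k−s) : s ∈ {3, 6}, s ≤ k}:
k:     0  1  2  3  4  5  6  7  8  9 10 11
g(k):  0  0  0  1  1  1  2  2  2  0  0  0
So g(11) = 0.
For pile C, compute g(0), g(1), … with moves {3, 5}:
g(0) = mex{} = 0
g(1) = mex{} = 0
g(2) = mex{} = 0
g(3) = mex{0} = 1
g(4) = mex{0} = 1
g(5) = mex{0} = 1
g(6) = mex{0,1} = 2
g(7) = mex{0,1} = 2
g(8) = mex{1} = 0
g(9) = mex{1,2} = 0
So g(9) = 0.
By the Sprague-Grundy theorem, the Grundy value of a sum of independent games is the XOR of the component values.
Combined value = 1 XOR 0 XOR 0 = 1.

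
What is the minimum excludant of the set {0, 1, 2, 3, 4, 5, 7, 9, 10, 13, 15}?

6

The values 0, 1, 2, 3, 4, 5 are all present; 6 is the first non-negative integer missing from the set.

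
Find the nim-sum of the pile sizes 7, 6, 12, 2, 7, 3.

Bitwise XOR of the heap sizes:
  0111  (7)
  0110  (6)
  1100  (12)
  0010  (2)
  0111  (7)
  0011  (3)
  ----
  1011  (11)

11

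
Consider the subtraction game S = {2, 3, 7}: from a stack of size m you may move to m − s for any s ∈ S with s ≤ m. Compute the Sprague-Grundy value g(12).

1

Grundy values for subtraction set {2, 3, 7}:
g(0) = mex{} = 0
g(1) = mex{} = 0
g(2) = mex{0} = 1
g(3) = mex{0} = 1
g(4) = mex{0,1} = 2
g(5) = mex{1} = 0
g(6) = mex{1,2} = 0
g(7) = mex{0,2} = 1
g(8) = mex{0} = 1
g(9) = mex{0,1} = 2
g(10) = mex{1} = 0
g(11) = mex{1,2} = 0
g(12) = mex{0,2} = 1
So g(12) = 1.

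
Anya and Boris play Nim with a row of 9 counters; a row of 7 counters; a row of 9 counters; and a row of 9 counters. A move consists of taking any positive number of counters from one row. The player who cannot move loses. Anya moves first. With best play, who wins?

Anya wins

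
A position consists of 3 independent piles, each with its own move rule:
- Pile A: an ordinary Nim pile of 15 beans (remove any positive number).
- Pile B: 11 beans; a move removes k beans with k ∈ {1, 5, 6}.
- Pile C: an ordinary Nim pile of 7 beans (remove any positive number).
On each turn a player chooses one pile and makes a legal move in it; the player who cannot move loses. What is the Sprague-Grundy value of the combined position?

8

Pile A is a plain Nim pile of size 15, so its Grundy value is 15.
Build the Grundy sequence for pile B with g(k) = mex{g(k−s) : s ∈ {1, 5, 6}, s ≤ k}:
k:     0  1  2  3  4  5  6  7  8  9 10 11
g(k):  0  1  0  1  0  1  2  3  2  3  2  0
So g(11) = 0.
Pile C is a plain Nim pile of size 7, so its Grundy value is 7.
The value of a disjunctive sum is the nim-sum of the parts.
Combined value = 15 ⊕ 0 ⊕ 7 = 8.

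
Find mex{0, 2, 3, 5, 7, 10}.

0 is in the set but 1 is not, so the mex is 1.

1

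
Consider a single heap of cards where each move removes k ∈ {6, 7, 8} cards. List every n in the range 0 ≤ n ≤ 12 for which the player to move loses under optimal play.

0, 1, 2, 3, 4, 5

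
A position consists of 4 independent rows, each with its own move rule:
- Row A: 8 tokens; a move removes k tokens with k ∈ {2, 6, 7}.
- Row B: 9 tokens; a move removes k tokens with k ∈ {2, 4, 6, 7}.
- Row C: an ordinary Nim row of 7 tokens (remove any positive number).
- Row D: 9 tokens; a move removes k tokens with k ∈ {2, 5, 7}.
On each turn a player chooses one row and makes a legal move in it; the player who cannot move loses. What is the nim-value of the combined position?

7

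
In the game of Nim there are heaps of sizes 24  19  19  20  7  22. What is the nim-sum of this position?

29

Write each in binary and XOR column by column:
  11000  (24)
  10011  (19)
  10011  (19)
  10100  (20)
  00111  (7)
  10110  (22)
  -----
  11101  (29)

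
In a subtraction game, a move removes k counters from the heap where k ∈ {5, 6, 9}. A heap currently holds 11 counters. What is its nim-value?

Compute g(0), g(1), … for moves {5, 6, 9}:
k:     0  1  2  3  4  5  6  7  8  9 10 11
g(k):  0  0  0  0  0  1  1  1  1  1  2  2
So g(11) = 2.

2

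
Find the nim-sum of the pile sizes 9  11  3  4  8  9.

4

Nim-sum: 9 ⊕ 11 ⊕ 3 ⊕ 4 ⊕ 8 ⊕ 9 = 4.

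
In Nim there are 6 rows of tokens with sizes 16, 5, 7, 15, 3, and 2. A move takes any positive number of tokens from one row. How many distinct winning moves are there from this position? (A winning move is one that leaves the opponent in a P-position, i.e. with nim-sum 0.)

1

Nim-sum: 16 ^ 5 ^ 7 ^ 15 ^ 3 ^ 2 = 28.
The overall nim-sum is X = 28. A row of size p has a winning move iff p XOR X < p (reduce it to p XOR X).
  16: 16 XOR 28 = 12 < 16 — winning move (to 12).
  5: 5 XOR 28 = 25 ≥ 5 — no move.
  7: 7 XOR 28 = 27 ≥ 7 — no move.
  15: 15 XOR 28 = 19 ≥ 15 — no move.
  3: 3 XOR 28 = 31 ≥ 3 — no move.
  2: 2 XOR 28 = 30 ≥ 2 — no move.
That gives 1 winning move.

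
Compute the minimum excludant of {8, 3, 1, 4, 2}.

0

0 is not in the set, so the mex is 0.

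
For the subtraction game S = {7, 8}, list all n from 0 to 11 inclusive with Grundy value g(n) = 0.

0, 1, 2, 3, 4, 5, 6

Grundy values for subtraction set {7, 8}:
g(0) = mex{} = 0
g(1) = mex{} = 0
g(2) = mex{} = 0
g(3) = mex{} = 0
g(4) = mex{} = 0
g(5) = mex{} = 0
g(6) = mex{} = 0
g(7) = mex{0} = 1
g(8) = mex{0} = 1
g(9) = mex{0} = 1
g(10) = mex{0} = 1
g(11) = mex{0} = 1
The P-positions (g = 0) in 0..11 are 0, 1, 2, 3, 4, 5, 6.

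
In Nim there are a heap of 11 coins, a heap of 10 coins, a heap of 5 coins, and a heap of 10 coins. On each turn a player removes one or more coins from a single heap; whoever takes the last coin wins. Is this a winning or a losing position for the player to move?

Compute the nim-sum pairwise:
11 ⊕ 10 = 1
1 ⊕ 5 = 4
4 ⊕ 10 = 14
The nim-sum is 14 ≠ 0, so this is an N-position: the player to move can win.

Winning position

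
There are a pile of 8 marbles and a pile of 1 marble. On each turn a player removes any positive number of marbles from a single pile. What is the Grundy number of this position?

9

Compute the nim-sum pairwise:
8 ^ 1 = 9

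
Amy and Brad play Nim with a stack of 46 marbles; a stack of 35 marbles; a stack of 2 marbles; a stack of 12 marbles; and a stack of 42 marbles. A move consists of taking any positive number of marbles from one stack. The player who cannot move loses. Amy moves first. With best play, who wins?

Amy wins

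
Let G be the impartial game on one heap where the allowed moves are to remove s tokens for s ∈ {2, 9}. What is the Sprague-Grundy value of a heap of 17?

1

Grundy values for subtraction set {2, 9}:
k:     0  1  2  3  4  5  6  7  8  9 10 11 12 13 14 15 16 17
g(k):  0  0  1  1  0  0  1  1  0  2  1  0  0  1  1  0  0  1
So g(17) = 1.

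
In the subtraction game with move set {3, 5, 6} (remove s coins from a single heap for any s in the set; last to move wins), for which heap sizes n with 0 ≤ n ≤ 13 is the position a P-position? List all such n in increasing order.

0, 1, 2, 9, 10, 11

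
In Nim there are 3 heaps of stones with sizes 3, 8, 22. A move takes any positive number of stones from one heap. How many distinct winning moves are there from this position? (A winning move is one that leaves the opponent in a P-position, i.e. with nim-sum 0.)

Compute the nim-sum pairwise:
3 ^ 8 = 11
11 ^ 22 = 29
The overall nim-sum is X = 29. A heap of size p has a winning move iff p XOR X < p (reduce it to p XOR X).
  3: 3 XOR 29 = 30 ≥ 3 — no move.
  8: 8 XOR 29 = 21 ≥ 8 — no move.
  22: 22 XOR 29 = 11 < 22 — winning move (to 11).
That gives 1 winning move.

1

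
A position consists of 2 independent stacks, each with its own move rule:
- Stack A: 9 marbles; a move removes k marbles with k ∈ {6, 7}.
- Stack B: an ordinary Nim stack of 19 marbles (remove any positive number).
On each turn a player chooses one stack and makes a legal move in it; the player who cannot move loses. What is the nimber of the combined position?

For stack A, compute g(0), g(1), … with moves {6, 7}:
g(0) = mex{} = 0
g(1) = mex{} = 0
g(2) = mex{} = 0
g(3) = mex{} = 0
g(4) = mex{} = 0
g(5) = mex{} = 0
g(6) = mex{0} = 1
g(7) = mex{0} = 1
g(8) = mex{0} = 1
g(9) = mex{0} = 1
So g(9) = 1.
Stack B is a plain Nim stack of size 19, so its Grundy value is 19.
The value of a disjunctive sum is the nim-sum of the parts.
Combined value = 1 XOR 19 = 18.

18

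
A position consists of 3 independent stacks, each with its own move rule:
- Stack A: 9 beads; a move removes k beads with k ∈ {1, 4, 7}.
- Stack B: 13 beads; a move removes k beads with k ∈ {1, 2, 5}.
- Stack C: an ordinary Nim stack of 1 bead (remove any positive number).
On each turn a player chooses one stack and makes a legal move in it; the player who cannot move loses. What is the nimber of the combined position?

1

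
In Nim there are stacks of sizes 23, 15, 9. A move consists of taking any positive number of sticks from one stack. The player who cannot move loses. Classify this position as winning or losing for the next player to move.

Winning position

In binary:
  10111  (23)
  01111  (15)
  01001  (9)
  -----
  10001  (17)
The nim-sum is 17 ≠ 0, so this is an N-position: the player to move can win.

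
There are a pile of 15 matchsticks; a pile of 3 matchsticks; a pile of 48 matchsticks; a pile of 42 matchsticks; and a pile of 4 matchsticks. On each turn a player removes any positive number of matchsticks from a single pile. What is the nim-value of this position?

Compute the nim-sum pairwise:
15 ⊕ 3 = 12
12 ⊕ 48 = 60
60 ⊕ 42 = 22
22 ⊕ 4 = 18

18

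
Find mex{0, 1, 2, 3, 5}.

4

The values 0, 1, 2, 3 are all present; 4 is the first non-negative integer missing from the set.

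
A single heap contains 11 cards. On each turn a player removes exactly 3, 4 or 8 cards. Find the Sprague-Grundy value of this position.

3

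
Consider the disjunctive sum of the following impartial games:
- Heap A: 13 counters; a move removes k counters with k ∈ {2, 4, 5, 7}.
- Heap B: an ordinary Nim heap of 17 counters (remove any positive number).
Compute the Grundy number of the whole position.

19

For heap A, compute g(0), g(1), … with moves {2, 4, 5, 7}:
k:     0  1  2  3  4  5  6  7  8  9 10 11 12 13
g(k):  0  0  1  1  2  2  3  3  4  0  0  1  1  2
So g(13) = 2.
Heap B is a plain Nim heap of size 17, so its Grundy value is 17.
The value of a disjunctive sum is the nim-sum of the parts.
Combined value = 2 ⊕ 17 = 19.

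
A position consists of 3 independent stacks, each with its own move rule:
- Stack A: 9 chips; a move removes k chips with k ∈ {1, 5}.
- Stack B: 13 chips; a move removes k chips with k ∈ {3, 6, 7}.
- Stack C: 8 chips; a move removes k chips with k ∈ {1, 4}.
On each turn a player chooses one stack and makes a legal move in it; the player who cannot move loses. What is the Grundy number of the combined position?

1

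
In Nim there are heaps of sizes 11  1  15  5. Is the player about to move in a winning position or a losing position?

Compute the nim-sum pairwise:
11 ^ 1 = 10
10 ^ 15 = 5
5 ^ 5 = 0
The nim-sum is 0, so this is a P-position: the player to move is in a losing position under optimal play.

Losing position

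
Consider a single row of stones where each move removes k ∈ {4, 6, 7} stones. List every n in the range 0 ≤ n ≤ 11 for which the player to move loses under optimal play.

0, 1, 2, 3, 11

Compute g(0), g(1), … for moves {4, 6, 7}:
g(0) = mex{} = 0
g(1) = mex{} = 0
g(2) = mex{} = 0
g(3) = mex{} = 0
g(4) = mex{0} = 1
g(5) = mex{0} = 1
g(6) = mex{0} = 1
g(7) = mex{0} = 1
g(8) = mex{0,1} = 2
g(9) = mex{0,1} = 2
g(10) = mex{0,1} = 2
g(11) = mex{1} = 0
The P-positions (g = 0) in 0..11 are 0, 1, 2, 3, 11.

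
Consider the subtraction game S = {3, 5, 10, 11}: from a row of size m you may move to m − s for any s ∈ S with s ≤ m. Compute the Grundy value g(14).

Build the Grundy sequence with g(k) = mex{g(k−s) : s ∈ {3, 5, 10, 11}, s ≤ k}:
g(0) = mex{} = 0
g(1) = mex{} = 0
g(2) = mex{} = 0
g(3) = mex{0} = 1
g(4) = mex{0} = 1
g(5) = mex{0} = 1
g(6) = mex{0,1} = 2
g(7) = mex{0,1} = 2
g(8) = mex{1} = 0
g(9) = mex{1,2} = 0
g(10) = mex{0,1,2} = 3
g(11) = mex{0,2} = 1
g(12) = mex{0,2} = 1
g(13) = mex{0,1,3} = 2
g(14) = mex{0,1} = 2
So g(14) = 2.

2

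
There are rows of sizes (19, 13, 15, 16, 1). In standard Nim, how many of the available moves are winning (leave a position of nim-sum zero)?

0

Nim-sum: 19 ⊕ 13 ⊕ 15 ⊕ 16 ⊕ 1 = 0.
The nim-sum is already 0, so every move leaves a nonzero nim-sum — there are no winning moves.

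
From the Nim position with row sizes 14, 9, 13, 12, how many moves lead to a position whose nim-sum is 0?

Nim-sum: 14 XOR 9 XOR 13 XOR 12 = 6.
The overall nim-sum is X = 6. A row of size p has a winning move iff p XOR X < p (reduce it to p XOR X).
  14: 14 XOR 6 = 8 < 14 — winning move (to 8).
  9: 9 XOR 6 = 15 ≥ 9 — no move.
  13: 13 XOR 6 = 11 < 13 — winning move (to 11).
  12: 12 XOR 6 = 10 < 12 — winning move (to 10).
That gives 3 winning moves.

3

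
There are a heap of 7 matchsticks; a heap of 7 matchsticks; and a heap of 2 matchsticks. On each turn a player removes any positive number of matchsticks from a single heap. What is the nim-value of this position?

2

Nim-sum: 7 XOR 7 XOR 2 = 2.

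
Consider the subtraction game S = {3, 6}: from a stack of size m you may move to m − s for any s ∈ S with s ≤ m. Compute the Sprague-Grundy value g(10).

Build the Grundy sequence with g(k) = mex{g(k−s) : s ∈ {3, 6}, s ≤ k}:
g(0) = mex{} = 0
g(1) = mex{} = 0
g(2) = mex{} = 0
g(3) = mex{0} = 1
g(4) = mex{0} = 1
g(5) = mex{0} = 1
g(6) = mex{0,1} = 2
g(7) = mex{0,1} = 2
g(8) = mex{0,1} = 2
g(9) = mex{1,2} = 0
g(10) = mex{1,2} = 0
So g(10) = 0.

0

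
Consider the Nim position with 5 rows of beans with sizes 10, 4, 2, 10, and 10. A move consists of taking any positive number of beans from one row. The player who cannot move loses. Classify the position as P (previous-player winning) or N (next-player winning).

N-position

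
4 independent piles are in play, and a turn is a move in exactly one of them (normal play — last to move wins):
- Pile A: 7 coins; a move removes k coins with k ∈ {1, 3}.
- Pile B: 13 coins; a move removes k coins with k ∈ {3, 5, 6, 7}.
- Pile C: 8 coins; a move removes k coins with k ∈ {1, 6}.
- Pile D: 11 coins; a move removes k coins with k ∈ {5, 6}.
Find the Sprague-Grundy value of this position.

1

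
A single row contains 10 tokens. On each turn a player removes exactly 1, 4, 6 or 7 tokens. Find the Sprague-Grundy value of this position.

0

Build the Grundy sequence with g(k) = mex{g(k−s) : s ∈ {1, 4, 6, 7}, s ≤ k}:
k:     0  1  2  3  4  5  6  7  8  9 10
g(k):  0  1  0  1  2  0  1  2  3  2  0
So g(10) = 0.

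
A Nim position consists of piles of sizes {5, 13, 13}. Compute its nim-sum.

Nim-sum: 5 ^ 13 ^ 13 = 5.

5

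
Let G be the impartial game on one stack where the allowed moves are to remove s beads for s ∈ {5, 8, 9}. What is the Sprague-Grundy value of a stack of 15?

0

Compute g(0), g(1), … for moves {5, 8, 9}:
k:     0  1  2  3  4  5  6  7  8  9 10 11 12 13 14 15
g(k):  0  0  0  0  0  1  1  1  1  1  2  2  2  2  0  0
So g(15) = 0.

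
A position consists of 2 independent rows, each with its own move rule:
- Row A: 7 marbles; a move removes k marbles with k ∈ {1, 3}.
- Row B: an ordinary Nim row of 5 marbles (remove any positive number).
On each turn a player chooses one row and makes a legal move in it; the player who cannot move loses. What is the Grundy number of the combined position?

Grundy values for row A (subtraction set {1, 3}):
k:     0  1  2  3  4  5  6  7
g(k):  0  1  0  1  0  1  0  1
So g(7) = 1.
Row B is a plain Nim row of size 5, so its Grundy value is 5.
The value of a disjunctive sum is the nim-sum of the parts.
Combined value = 1 ⊕ 5 = 4.

4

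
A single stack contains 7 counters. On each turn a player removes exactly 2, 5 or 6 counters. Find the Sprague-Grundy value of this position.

3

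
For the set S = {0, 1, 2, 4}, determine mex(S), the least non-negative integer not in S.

The values 0, 1, 2 are all present; 3 is the first non-negative integer missing from the set.

3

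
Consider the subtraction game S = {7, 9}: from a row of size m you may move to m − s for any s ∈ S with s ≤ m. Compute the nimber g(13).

Build the Grundy sequence with g(k) = mex{g(k−s) : s ∈ {7, 9}, s ≤ k}:
k:     0  1  2  3  4  5  6  7  8  9 10 11 12 13
g(k):  0  0  0  0  0  0  0  1  1  1  1  1  1  1
So g(13) = 1.

1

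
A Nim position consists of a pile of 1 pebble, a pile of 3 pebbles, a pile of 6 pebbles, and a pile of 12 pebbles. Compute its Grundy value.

8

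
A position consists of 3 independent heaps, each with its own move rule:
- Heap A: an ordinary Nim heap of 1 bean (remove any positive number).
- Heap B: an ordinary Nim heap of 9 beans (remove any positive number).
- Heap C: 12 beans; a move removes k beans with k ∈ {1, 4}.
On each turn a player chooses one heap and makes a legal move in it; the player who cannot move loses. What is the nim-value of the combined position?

8

Heap A is a plain Nim heap of size 1, so its Grundy value is 1.
Heap B is a plain Nim heap of size 9, so its Grundy value is 9.
For heap C, compute g(0), g(1), … with moves {1, 4}:
g(0) = mex{} = 0
g(1) = mex{0} = 1
g(2) = mex{1} = 0
g(3) = mex{0} = 1
g(4) = mex{0,1} = 2
g(5) = mex{1,2} = 0
g(6) = mex{0} = 1
g(7) = mex{1} = 0
g(8) = mex{0,2} = 1
g(9) = mex{0,1} = 2
g(10) = mex{1,2} = 0
g(11) = mex{0} = 1
g(12) = mex{1} = 0
So g(12) = 0.
By the Sprague-Grundy theorem, the Grundy value of a sum of independent games is the XOR of the component values.
Combined value = 1 XOR 9 XOR 0 = 8.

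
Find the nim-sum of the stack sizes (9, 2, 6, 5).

Nim-sum: 9 ^ 2 ^ 6 ^ 5 = 8.

8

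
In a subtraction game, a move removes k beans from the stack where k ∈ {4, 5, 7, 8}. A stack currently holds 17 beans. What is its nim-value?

Grundy values for subtraction set {4, 5, 7, 8}:
k:     0  1  2  3  4  5  6  7  8  9 10 11 12 13 14 15 16 17
g(k):  0  0  0  0  1  1  1  1  2  2  2  2  0  0  0  0  1  1
So g(17) = 1.

1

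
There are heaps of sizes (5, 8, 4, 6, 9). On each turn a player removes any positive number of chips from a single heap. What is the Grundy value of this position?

6

Bitwise XOR of the heap sizes:
  0101  (5)
  1000  (8)
  0100  (4)
  0110  (6)
  1001  (9)
  ----
  0110  (6)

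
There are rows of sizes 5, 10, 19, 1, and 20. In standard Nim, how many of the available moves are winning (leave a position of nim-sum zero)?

Compute the nim-sum pairwise:
5 ⊕ 10 = 15
15 ⊕ 19 = 28
28 ⊕ 1 = 29
29 ⊕ 20 = 9
The overall nim-sum is X = 9. A row of size p has a winning move iff p XOR X < p (reduce it to p XOR X).
  5: 5 XOR 9 = 12 ≥ 5 — no move.
  10: 10 XOR 9 = 3 < 10 — winning move (to 3).
  19: 19 XOR 9 = 26 ≥ 19 — no move.
  1: 1 XOR 9 = 8 ≥ 1 — no move.
  20: 20 XOR 9 = 29 ≥ 20 — no move.
That gives 1 winning move.

1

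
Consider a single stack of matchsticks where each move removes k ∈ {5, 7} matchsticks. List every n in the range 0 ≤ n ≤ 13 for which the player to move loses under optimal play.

Compute g(0), g(1), … for moves {5, 7}:
k:     0  1  2  3  4  5  6  7  8  9 10 11 12 13
g(k):  0  0  0  0  0  1  1  1  1  1  2  2  0  0
The P-positions (g = 0) in 0..13 are 0, 1, 2, 3, 4, 12, 13.

0, 1, 2, 3, 4, 12, 13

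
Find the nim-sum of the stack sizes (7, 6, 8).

Compute the nim-sum pairwise:
7 ^ 6 = 1
1 ^ 8 = 9

9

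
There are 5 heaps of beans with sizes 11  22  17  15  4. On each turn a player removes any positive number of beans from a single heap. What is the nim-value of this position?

Compute the nim-sum pairwise:
11 XOR 22 = 29
29 XOR 17 = 12
12 XOR 15 = 3
3 XOR 4 = 7

7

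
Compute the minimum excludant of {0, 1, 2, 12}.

The values 0, 1, 2 are all present; 3 is the first non-negative integer missing from the set.

3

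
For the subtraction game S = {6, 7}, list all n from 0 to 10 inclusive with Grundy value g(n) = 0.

0, 1, 2, 3, 4, 5

Compute g(0), g(1), … for moves {6, 7}:
g(0) = mex{} = 0
g(1) = mex{} = 0
g(2) = mex{} = 0
g(3) = mex{} = 0
g(4) = mex{} = 0
g(5) = mex{} = 0
g(6) = mex{0} = 1
g(7) = mex{0} = 1
g(8) = mex{0} = 1
g(9) = mex{0} = 1
g(10) = mex{0} = 1
The P-positions (g = 0) in 0..10 are 0, 1, 2, 3, 4, 5.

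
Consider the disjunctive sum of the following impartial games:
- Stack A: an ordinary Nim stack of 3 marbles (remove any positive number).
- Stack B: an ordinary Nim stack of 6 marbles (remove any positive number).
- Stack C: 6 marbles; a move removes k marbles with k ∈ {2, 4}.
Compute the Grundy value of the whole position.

Stack A is a plain Nim stack of size 3, so its Grundy value is 3.
Stack B is a plain Nim stack of size 6, so its Grundy value is 6.
Build the Grundy sequence for stack C with g(k) = mex{g(k−s) : s ∈ {2, 4}, s ≤ k}:
k:     0  1  2  3  4  5  6
g(k):  0  0  1  1  2  2  0
So g(6) = 0.
By the Sprague-Grundy theorem, the Grundy value of a sum of independent games is the XOR of the component values.
Combined value = 3 XOR 6 XOR 0 = 5.

5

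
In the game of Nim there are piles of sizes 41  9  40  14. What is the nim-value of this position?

6

Compute the nim-sum pairwise:
41 XOR 9 = 32
32 XOR 40 = 8
8 XOR 14 = 6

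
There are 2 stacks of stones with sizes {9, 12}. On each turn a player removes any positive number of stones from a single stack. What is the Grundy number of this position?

5

Compute the nim-sum pairwise:
9 ⊕ 12 = 5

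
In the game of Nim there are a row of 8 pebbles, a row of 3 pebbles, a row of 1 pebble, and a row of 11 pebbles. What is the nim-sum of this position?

1

Nim-sum: 8 ^ 3 ^ 1 ^ 11 = 1.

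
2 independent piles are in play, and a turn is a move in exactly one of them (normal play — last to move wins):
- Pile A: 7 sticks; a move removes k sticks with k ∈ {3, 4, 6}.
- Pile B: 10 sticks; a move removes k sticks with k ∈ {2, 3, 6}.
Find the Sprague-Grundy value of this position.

2

For pile A, compute g(0), g(1), … with moves {3, 4, 6}:
g(0) = mex{} = 0
g(1) = mex{} = 0
g(2) = mex{} = 0
g(3) = mex{0} = 1
g(4) = mex{0} = 1
g(5) = mex{0} = 1
g(6) = mex{0,1} = 2
g(7) = mex{0,1} = 2
So g(7) = 2.
Build the Grundy sequence for pile B with g(k) = mex{g(k−s) : s ∈ {2, 3, 6}, s ≤ k}:
g(0) = mex{} = 0
g(1) = mex{} = 0
g(2) = mex{0} = 1
g(3) = mex{0} = 1
g(4) = mex{0,1} = 2
g(5) = mex{1} = 0
g(6) = mex{0,1,2} = 3
g(7) = mex{0,2} = 1
g(8) = mex{0,1,3} = 2
g(9) = mex{1,3} = 0
g(10) = mex{1,2} = 0
So g(10) = 0.
By the Sprague-Grundy theorem, the Grundy value of a sum of independent games is the XOR of the component values.
Combined value = 2 ⊕ 0 = 2.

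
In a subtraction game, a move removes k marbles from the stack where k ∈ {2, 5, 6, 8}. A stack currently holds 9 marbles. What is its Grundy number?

2

Grundy values for subtraction set {2, 5, 6, 8}:
g(0) = mex{} = 0
g(1) = mex{} = 0
g(2) = mex{0} = 1
g(3) = mex{0} = 1
g(4) = mex{1} = 0
g(5) = mex{0,1} = 2
g(6) = mex{0} = 1
g(7) = mex{0,1,2} = 3
g(8) = mex{0,1} = 2
g(9) = mex{0,1,3} = 2
So g(9) = 2.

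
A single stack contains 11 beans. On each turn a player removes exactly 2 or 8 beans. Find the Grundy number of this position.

0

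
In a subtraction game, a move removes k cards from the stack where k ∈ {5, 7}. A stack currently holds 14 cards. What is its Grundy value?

Build the Grundy sequence with g(k) = mex{g(k−s) : s ∈ {5, 7}, s ≤ k}:
g(0) = mex{} = 0
g(1) = mex{} = 0
g(2) = mex{} = 0
g(3) = mex{} = 0
g(4) = mex{} = 0
g(5) = mex{0} = 1
g(6) = mex{0} = 1
g(7) = mex{0} = 1
g(8) = mex{0} = 1
g(9) = mex{0} = 1
g(10) = mex{0,1} = 2
g(11) = mex{0,1} = 2
g(12) = mex{1} = 0
g(13) = mex{1} = 0
g(14) = mex{1} = 0
So g(14) = 0.

0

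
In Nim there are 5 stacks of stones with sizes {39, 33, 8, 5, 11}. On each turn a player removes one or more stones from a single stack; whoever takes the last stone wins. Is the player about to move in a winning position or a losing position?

Bitwise XOR of the heap sizes:
  100111  (39)
  100001  (33)
  001000  (8)
  000101  (5)
  001011  (11)
  ------
  000000  (0)
The nim-sum is 0, so this is a P-position: the player to move is in a losing position under optimal play.

Losing position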